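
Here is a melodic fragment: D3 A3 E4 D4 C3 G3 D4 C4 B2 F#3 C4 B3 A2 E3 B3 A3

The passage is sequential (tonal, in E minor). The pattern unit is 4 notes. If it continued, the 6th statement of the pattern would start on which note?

F#2

Unit = 4 notes; the statements start on D3, C3, B2, A2, moving down a 2nd each time.
Continuing: G2 → F#2. Statement 6 starts on F#2.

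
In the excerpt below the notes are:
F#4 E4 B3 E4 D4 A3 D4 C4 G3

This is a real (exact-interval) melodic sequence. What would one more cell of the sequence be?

Unit = 3 notes; the statements start on F#4, E4, D4, moving down a 2nd each time.
So cell 4 is C4 Bb3 F3.

C4 Bb3 F3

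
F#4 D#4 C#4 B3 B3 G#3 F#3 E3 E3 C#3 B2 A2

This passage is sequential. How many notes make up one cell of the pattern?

4

12 notes total. Splitting into 3 groups of 4:
F#4 D#4 C#4 B3 | B3 G#3 F#3 E3 | E3 C#3 B2 A2
That's a consistent down a 5th shift per cell, and no other grouping gives one.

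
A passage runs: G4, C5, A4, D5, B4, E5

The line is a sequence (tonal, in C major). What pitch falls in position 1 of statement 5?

D5

Grouping in 2s, the 1st note of each cell is G4, A4, B4.
Extending up a 2nd: C5 → D5.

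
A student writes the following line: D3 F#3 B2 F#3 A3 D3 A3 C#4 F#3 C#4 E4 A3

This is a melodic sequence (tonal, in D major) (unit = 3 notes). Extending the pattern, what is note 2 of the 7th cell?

D5

Grouping in 3s, the 2nd note of each cell is F#3, A3, C#4, E4.
Extending up a 3rd: G4 → B4 → D5.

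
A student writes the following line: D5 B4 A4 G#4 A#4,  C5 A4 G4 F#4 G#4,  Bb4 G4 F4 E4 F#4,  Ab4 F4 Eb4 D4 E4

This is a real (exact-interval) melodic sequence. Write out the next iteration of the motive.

Gb4 Eb4 Db4 C4 D4

With a 5-note motive the entries are D5, C5, Bb4, Ab4, each down a 2nd from the previous.
So cell 5 is Gb4 Eb4 Db4 C4 D4.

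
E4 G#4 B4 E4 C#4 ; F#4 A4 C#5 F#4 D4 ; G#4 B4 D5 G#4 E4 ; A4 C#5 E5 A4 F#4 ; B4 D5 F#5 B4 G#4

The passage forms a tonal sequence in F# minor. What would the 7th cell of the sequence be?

With a 5-note motive the entries are E4, F#4, G#4, A4, B4, each up a 2nd from the previous.
Extending up a 2nd: C#5 → D5.
From D5 the diatonic shape gives D5 F#5 A5 D5 B4.

D5 F#5 A5 D5 B4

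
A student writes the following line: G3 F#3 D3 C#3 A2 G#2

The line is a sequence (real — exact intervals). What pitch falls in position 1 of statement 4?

The unit is 2 notes. Position-1 pitches of the 3 shown cells: G3, D3, A2.
One more down a 4th gives E2.

E2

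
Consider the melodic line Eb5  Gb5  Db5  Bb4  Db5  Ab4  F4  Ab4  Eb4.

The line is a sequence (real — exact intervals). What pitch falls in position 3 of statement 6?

Grouping in 3s, the 3rd note of each cell is Db5, Ab4, Eb4.
Carrying that down a 4th forward: Bb3 → F3 → C3.

C3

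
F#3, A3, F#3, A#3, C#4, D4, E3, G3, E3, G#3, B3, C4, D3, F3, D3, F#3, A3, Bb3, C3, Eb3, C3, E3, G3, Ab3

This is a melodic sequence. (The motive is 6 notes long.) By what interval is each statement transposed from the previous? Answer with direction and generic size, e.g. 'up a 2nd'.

Taking 6-note groups, the heads are F#3, E3, D3, C3: the pattern moves down a 2nd.
F#3 to E3 is down a 2nd.

down a 2nd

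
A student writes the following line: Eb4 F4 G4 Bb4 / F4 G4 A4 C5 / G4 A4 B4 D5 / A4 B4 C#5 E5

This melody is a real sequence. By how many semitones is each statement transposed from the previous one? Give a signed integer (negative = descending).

Taking 4-note groups, the heads are Eb4, F4, G4, A4: the pattern moves up a 2nd.
Eb4 to F4 spans +2 semitones.

2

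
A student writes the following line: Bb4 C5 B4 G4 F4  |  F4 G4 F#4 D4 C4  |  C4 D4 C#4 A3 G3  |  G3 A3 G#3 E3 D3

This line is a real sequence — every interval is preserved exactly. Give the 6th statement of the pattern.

A2 B2 A#2 F#2 E2

Taking 5-note groups, the heads are Bb4, F4, C4, G3: the pattern moves down a 4th.
Extending down a 4th: D3 → A2.
From A2 the exact shape gives A2 B2 A#2 F#2 E2.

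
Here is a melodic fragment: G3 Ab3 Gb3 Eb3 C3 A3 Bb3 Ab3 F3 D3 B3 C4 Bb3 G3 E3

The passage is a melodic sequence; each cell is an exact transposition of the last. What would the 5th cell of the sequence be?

Unit = 5 notes; the statements start on G3, A3, B3, moving up a 2nd each time.
Extending up a 2nd: C#4 → D#4.
So cell 5 is D#4 E4 D4 B3 G#3.

D#4 E4 D4 B3 G#3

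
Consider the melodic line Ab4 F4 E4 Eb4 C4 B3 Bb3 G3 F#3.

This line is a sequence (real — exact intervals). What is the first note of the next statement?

F3

The 3-note cells begin on Ab4, Eb4, Bb3 — each down a 4th from the last.
One more step down a 4th gives F3.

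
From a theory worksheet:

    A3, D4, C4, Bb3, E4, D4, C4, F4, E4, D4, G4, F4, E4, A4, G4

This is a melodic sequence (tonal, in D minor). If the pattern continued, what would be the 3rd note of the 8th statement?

C5

The unit is 3 notes. Position-3 pitches of the 5 shown cells: C4, D4, E4, F4, G4.
Carrying that up a 2nd forward: A4 → Bb4 → C5.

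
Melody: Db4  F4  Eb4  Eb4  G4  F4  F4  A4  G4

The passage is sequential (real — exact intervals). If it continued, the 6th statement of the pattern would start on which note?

B4

Taking 3-note groups, the heads are Db4, Eb4, F4: the pattern moves up a 2nd.
Continuing: G4 → A4 → B4. Statement 6 starts on B4.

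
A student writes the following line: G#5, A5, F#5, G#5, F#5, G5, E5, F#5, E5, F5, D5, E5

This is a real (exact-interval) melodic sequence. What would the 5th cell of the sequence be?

With a 4-note motive the entries are G#5, F#5, E5, each down a 2nd from the previous.
Carrying on: D5 → C5.
So cell 5 is C5 Db5 Bb4 C5.

C5 Db5 Bb4 C5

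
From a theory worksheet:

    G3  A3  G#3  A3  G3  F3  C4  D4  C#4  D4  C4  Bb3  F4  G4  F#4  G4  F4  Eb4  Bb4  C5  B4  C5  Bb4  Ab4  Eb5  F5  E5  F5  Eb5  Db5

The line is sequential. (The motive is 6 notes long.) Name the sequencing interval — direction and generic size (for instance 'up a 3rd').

up a 4th

With a 6-note motive the entries are G3, C4, F4, Bb4, Eb5, each up a 4th from the previous.
G3 to C4 is up a 4th.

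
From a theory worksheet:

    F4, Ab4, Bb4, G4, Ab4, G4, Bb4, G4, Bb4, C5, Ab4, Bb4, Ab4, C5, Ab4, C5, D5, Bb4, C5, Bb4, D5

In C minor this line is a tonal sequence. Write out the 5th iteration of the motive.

The 7-note cells begin on F4, G4, Ab4 — each up a 2nd from the last.
Carrying on: Bb4 → C5.
So cell 5 is C5 Eb5 F5 D5 Eb5 D5 F5.

C5 Eb5 F5 D5 Eb5 D5 F5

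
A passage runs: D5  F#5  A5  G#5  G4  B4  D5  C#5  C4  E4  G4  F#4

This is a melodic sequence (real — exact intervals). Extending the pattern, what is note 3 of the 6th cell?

The unit is 4 notes. Position-3 pitches of the 3 shown cells: A5, D5, G4.
Extending down a 5th: C4 → F3 → Bb2.

Bb2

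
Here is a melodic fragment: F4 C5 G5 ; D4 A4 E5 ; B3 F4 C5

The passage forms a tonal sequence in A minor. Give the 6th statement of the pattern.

C3 G3 D4

With a 3-note motive the entries are F4, D4, B3, each down a 3rd from the previous.
Carrying on: G3 → E3 → C3.
So cell 6 is C3 G3 D4.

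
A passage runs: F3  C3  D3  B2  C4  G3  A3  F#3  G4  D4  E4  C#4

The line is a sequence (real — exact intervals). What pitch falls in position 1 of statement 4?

D5

With 4-note cells, note 1 of each statement runs F3, C4, G4.
One more up a 5th gives D5.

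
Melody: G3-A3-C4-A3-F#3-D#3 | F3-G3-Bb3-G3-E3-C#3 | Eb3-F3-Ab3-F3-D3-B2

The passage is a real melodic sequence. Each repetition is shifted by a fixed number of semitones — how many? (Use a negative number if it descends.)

Unit = 6 notes; the statements start on G3, F3, Eb3, moving down a 2nd each time.
G3 to F3 spans -2 semitones.

-2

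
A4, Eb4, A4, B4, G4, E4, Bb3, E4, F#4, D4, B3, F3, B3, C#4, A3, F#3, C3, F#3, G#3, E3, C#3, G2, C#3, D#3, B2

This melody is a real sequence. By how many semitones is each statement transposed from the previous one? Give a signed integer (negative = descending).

-5

Unit = 5 notes; the statements start on A4, E4, B3, F#3, C#3, moving down a 4th each time.
A4→E4 is 64 − 69 = -5 semitones.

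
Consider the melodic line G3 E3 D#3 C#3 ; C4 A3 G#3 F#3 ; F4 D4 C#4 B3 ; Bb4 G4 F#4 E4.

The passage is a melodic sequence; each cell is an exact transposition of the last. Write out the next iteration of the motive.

With a 4-note motive the entries are G3, C4, F4, Bb4, each up a 4th from the previous.
From Eb5 the exact shape gives Eb5 C5 B4 A4.

Eb5 C5 B4 A4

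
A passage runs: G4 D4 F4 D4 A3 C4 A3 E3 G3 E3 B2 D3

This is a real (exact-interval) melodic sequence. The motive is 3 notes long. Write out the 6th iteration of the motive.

F#2 C#2 E2

Unit = 3 notes; the statements start on G4, D4, A3, E3, moving down a 4th each time.
Extending down a 4th: B2 → F#2.
So cell 6 is F#2 C#2 E2.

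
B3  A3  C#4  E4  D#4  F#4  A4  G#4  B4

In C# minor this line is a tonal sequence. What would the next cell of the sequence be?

D#5 C#5 E5

The 3-note cells begin on B3, E4, A4 — each up a 4th from the last.
Statement 4 starts on D#5 and keeps the same diatonic contour: D#5 C#5 E5.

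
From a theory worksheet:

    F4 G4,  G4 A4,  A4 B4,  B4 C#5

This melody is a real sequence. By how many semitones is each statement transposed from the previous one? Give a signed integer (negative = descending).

Unit = 2 notes; the statements start on F4, G4, A4, B4, moving up a 2nd each time.
Counting half-steps from F4 to G4: 2.

2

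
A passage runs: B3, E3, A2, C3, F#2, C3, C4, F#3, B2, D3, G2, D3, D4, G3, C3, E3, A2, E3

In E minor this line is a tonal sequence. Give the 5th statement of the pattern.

F#4 B3 E3 G3 C3 G3

Unit = 6 notes; the statements start on B3, C4, D4, moving up a 2nd each time.
Extending up a 2nd: E4 → F#4.
So cell 5 is F#4 B3 E3 G3 C3 G3.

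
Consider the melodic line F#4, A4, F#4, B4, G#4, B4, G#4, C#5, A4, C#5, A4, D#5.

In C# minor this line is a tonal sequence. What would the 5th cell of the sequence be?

With a 4-note motive the entries are F#4, G#4, A4, each up a 2nd from the previous.
Continuing the starts: B4 → C#5.
From C#5 the diatonic shape gives C#5 E5 C#5 F#5.

C#5 E5 C#5 F#5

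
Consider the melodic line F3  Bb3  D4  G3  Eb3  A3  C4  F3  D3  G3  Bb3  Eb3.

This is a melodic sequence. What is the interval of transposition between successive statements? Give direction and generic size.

Taking 4-note groups, the heads are F3, Eb3, D3: the pattern moves down a 2nd.
F3 to Eb3 is down a 2nd.

down a 2nd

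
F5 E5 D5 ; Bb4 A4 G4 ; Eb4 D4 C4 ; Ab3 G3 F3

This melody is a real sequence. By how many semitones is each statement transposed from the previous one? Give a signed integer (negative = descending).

-7

Taking 3-note groups, the heads are F5, Bb4, Eb4, Ab3: the pattern moves down a 5th.
F5 to Bb4 spans -7 semitones.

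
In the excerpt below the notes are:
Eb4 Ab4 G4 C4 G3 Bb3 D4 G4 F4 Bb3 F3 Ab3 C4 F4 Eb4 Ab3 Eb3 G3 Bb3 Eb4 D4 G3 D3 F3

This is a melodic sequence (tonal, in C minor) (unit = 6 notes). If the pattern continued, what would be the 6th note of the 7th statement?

With 6-note cells, note 6 of each statement runs Bb3, Ab3, G3, F3.
Carrying that down a 2nd forward: Eb3 → D3 → C3.

C3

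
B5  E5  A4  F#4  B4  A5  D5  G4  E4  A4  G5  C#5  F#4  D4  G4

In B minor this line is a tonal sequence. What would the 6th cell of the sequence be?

The 5-note cells begin on B5, A5, G5 — each down a 2nd from the last.
Carrying on: F#5 → E5 → D5.
From D5 the diatonic shape gives D5 G4 C#4 A3 D4.

D5 G4 C#4 A3 D4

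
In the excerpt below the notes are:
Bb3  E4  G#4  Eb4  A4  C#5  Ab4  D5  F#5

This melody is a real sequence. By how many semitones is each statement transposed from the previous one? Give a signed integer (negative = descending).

Taking 3-note groups, the heads are Bb3, Eb4, Ab4: the pattern moves up a 4th.
Bb3 to Eb4 spans +5 semitones.

5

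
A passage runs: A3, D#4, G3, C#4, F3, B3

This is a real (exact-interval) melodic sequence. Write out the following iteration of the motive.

Eb3 A3

Unit = 2 notes; the statements start on A3, G3, F3, moving down a 2nd each time.
Statement 4 starts on Eb3 and keeps the same exact contour: Eb3 A3.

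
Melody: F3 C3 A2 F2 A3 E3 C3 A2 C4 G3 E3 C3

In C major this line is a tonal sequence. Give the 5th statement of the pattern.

G4 D4 B3 G3

Unit = 4 notes; the statements start on F3, A3, C4, moving up a 3rd each time.
Carrying on: E4 → G4.
From G4 the diatonic shape gives G4 D4 B3 G3.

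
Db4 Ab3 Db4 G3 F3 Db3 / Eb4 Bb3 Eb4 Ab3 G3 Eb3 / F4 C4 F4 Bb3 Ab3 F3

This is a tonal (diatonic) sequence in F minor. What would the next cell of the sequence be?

With a 6-note motive the entries are Db4, Eb4, F4, each up a 2nd from the previous.
From G4 the diatonic shape gives G4 Db4 G4 C4 Bb3 G3.

G4 Db4 G4 C4 Bb3 G3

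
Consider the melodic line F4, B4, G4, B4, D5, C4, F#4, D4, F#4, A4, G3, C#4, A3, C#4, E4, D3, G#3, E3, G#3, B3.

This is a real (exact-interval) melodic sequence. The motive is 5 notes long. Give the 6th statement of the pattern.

Unit = 5 notes; the statements start on F4, C4, G3, D3, moving down a 4th each time.
Extending down a 4th: A2 → E2.
Statement 6 starts on E2 and keeps the same exact contour: E2 A#2 F#2 A#2 C#3.

E2 A#2 F#2 A#2 C#3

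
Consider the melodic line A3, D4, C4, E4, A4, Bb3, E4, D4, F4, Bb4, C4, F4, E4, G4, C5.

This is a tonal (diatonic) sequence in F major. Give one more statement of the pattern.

Taking 5-note groups, the heads are A3, Bb3, C4: the pattern moves up a 2nd.
So cell 4 is D4 G4 F4 A4 D5.

D4 G4 F4 A4 D5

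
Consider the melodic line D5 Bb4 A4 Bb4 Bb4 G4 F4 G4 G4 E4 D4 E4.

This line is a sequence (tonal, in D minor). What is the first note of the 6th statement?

A3

Unit = 4 notes; the statements start on D5, Bb4, G4, moving down a 3rd each time.
Extending the heads down a 3rd: E4 → C4 → A3.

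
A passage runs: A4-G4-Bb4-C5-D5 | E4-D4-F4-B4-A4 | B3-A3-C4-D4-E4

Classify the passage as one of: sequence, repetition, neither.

Note 4 of cell 2 is B4; if this were a sequence it would be G4. No unit length gives a consistent transposition pattern.

neither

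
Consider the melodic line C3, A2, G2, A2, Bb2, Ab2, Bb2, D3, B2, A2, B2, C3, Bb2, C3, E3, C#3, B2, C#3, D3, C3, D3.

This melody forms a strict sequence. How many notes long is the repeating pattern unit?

7

There are 21 notes; a 7-note unit gives 3 cells:
C3 A2 G2 A2 Bb2 Ab2 Bb2 | D3 B2 A2 B2 C3 Bb2 C3 | E3 C#3 B2 C#3 D3 C3 D3
Every group is a transposition up a 2nd of the one before; no shorter unit works.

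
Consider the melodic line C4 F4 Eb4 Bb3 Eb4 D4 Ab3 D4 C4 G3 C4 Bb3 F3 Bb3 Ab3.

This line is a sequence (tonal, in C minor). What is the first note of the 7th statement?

D3

With a 3-note motive the entries are C4, Bb3, Ab3, G3, F3, each down a 2nd from the previous.
Extending the heads down a 2nd: Eb3 → D3.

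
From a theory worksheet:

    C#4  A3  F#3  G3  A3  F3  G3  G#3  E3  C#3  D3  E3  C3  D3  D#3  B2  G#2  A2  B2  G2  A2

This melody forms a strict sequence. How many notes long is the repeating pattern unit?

21 notes total. Splitting into 3 groups of 7:
C#4 A3 F#3 G3 A3 F3 G3 | G#3 E3 C#3 D3 E3 C3 D3 | D#3 B2 G#2 A2 B2 G2 A2
Each cell is the previous one down a 4th — so the unit is 7 notes.

7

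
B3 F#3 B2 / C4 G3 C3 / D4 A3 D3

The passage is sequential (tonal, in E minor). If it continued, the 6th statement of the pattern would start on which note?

G4

Taking 3-note groups, the heads are B3, C4, D4: the pattern moves up a 2nd.
Extending the heads up a 2nd: E4 → F#4 → G4.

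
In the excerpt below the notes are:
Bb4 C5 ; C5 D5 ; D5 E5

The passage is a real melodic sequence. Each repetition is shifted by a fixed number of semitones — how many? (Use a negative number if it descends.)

2

The 2-note cells begin on Bb4, C5, D5 — each up a 2nd from the last.
Bb4→C5 is 72 − 70 = 2 semitones.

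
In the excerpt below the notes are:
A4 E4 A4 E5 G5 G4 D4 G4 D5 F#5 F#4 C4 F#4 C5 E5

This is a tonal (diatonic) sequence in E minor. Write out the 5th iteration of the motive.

Unit = 5 notes; the statements start on A4, G4, F#4, moving down a 2nd each time.
Carrying on: E4 → D4.
From D4 the diatonic shape gives D4 A3 D4 A4 C5.

D4 A3 D4 A4 C5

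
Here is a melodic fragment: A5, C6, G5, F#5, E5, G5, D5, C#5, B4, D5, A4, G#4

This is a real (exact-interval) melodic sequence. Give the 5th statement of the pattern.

Unit = 4 notes; the statements start on A5, E5, B4, moving down a 4th each time.
Extending down a 4th: F#4 → C#4.
Statement 5 starts on C#4 and keeps the same exact contour: C#4 E4 B3 A#3.

C#4 E4 B3 A#3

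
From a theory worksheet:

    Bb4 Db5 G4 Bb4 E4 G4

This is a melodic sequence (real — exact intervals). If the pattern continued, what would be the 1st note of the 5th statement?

With 2-note cells, note 1 of each statement runs Bb4, G4, E4.
Extending down a 3rd: C#4 → A#3.

A#3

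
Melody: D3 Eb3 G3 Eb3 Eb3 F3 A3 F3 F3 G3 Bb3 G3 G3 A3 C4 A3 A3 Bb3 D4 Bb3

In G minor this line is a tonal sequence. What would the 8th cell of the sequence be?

With a 4-note motive the entries are D3, Eb3, F3, G3, A3, each up a 2nd from the previous.
Continuing the starts: Bb3 → C4 → D4.
From D4 the diatonic shape gives D4 Eb4 G4 Eb4.

D4 Eb4 G4 Eb4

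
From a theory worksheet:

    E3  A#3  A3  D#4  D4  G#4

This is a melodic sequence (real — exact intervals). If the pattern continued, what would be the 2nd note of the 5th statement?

With 2-note cells, note 2 of each statement runs A#3, D#4, G#4.
Extending up a 4th: C#5 → F#5.

F#5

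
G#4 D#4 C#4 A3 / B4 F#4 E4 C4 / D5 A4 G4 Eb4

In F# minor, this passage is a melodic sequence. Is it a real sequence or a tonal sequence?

Each cell has the same semitone pattern (-5, -2, -4) — intervals are preserved exactly.
And D#4 lies outside F# minor, so the sequence is real rather than tonal.

real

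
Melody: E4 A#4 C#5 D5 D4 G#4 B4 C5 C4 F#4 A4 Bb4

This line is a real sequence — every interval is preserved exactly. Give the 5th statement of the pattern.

The 4-note cells begin on E4, D4, C4 — each down a 2nd from the last.
Extending down a 2nd: Bb3 → Ab3.
So cell 5 is Ab3 D4 F4 Gb4.

Ab3 D4 F4 Gb4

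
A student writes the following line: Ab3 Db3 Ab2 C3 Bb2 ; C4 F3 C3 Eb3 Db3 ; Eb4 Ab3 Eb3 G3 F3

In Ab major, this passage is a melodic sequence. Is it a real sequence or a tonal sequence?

tonal

Every note is diatonic to Ab major.
Cell 1 has +4 semitones from note 3 to 4, but cell 2 has +3 — the interval quality changes while the contour stays the same, which is the hallmark of a tonal sequence.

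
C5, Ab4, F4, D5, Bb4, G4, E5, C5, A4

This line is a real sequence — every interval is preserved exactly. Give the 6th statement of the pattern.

A#5 F#5 D#5

Unit = 3 notes; the statements start on C5, D5, E5, moving up a 2nd each time.
Extending up a 2nd: F#5 → G#5 → A#5.
So cell 6 is A#5 F#5 D#5.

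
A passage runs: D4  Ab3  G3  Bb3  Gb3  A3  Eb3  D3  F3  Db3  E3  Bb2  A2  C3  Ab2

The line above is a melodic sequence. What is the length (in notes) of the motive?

There are 15 notes; a 5-note unit gives 3 cells:
D4 Ab3 G3 Bb3 Gb3 | A3 Eb3 D3 F3 Db3 | E3 Bb2 A2 C3 Ab2
Every group is a transposition down a 4th of the one before; no shorter unit works.

5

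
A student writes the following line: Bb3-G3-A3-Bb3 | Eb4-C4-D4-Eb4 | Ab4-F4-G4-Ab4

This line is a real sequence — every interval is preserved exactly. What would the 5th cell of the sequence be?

Taking 4-note groups, the heads are Bb3, Eb4, Ab4: the pattern moves up a 4th.
Continuing the starts: Db5 → Gb5.
So cell 5 is Gb5 Eb5 F5 Gb5.

Gb5 Eb5 F5 Gb5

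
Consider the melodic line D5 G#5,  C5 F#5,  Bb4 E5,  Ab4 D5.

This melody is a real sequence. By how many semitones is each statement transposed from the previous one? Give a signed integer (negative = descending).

-2

The 2-note cells begin on D5, C5, Bb4, Ab4 — each down a 2nd from the last.
D5 to C5 spans -2 semitones.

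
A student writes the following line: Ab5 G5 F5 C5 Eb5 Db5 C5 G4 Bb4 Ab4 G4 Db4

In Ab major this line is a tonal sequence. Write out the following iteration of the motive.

Taking 4-note groups, the heads are Ab5, Eb5, Bb4: the pattern moves down a 4th.
From F4 the diatonic shape gives F4 Eb4 Db4 Ab3.

F4 Eb4 Db4 Ab3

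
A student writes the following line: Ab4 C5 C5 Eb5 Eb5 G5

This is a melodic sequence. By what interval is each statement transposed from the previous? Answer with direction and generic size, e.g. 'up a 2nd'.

up a 3rd

Taking 2-note groups, the heads are Ab4, C5, Eb5: the pattern moves up a 3rd.
From Ab4 to C5: up a 3rd.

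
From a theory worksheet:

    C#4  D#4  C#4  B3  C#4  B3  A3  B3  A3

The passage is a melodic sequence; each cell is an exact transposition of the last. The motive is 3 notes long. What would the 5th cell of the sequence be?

F3 G3 F3

Unit = 3 notes; the statements start on C#4, B3, A3, moving down a 2nd each time.
Continuing the starts: G3 → F3.
So cell 5 is F3 G3 F3.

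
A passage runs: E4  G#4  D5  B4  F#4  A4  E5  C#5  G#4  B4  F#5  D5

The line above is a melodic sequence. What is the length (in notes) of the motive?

4

12 notes total. Splitting into 3 groups of 4:
E4 G#4 D5 B4 | F#4 A4 E5 C#5 | G#4 B4 F#5 D5
Every group is a transposition up a 2nd of the one before; no shorter unit works.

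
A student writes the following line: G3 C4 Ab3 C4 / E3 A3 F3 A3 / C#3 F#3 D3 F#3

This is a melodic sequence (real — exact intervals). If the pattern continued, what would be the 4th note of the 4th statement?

The unit is 4 notes. Position-4 pitches of the 3 shown cells: C4, A3, F#3.
From F#3, down a 3rd gives D#3.

D#3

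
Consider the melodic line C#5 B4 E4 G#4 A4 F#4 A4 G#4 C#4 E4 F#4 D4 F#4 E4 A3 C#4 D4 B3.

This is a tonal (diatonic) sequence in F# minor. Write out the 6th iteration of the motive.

G#3 F#3 B2 D3 E3 C#3

Taking 6-note groups, the heads are C#5, A4, F#4: the pattern moves down a 3rd.
Continuing the starts: D4 → B3 → G#3.
Statement 6 starts on G#3 and keeps the same diatonic contour: G#3 F#3 B2 D3 E3 C#3.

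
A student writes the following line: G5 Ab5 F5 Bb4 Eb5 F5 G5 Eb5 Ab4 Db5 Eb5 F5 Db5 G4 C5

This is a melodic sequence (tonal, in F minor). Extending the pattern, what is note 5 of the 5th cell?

Grouping in 5s, the 5th note of each cell is Eb5, Db5, C5.
Each moves down a 2nd. Continuing: Bb4 → Ab4.

Ab4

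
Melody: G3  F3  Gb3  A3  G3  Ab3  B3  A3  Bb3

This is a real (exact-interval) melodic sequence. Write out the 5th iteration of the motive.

The 3-note cells begin on G3, A3, B3 — each up a 2nd from the last.
Continuing the starts: C#4 → D#4.
Statement 5 starts on D#4 and keeps the same exact contour: D#4 C#4 D4.

D#4 C#4 D4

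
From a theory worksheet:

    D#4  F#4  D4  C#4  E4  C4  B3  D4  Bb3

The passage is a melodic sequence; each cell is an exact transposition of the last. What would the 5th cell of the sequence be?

G3 Bb3 Gb3

With a 3-note motive the entries are D#4, C#4, B3, each down a 2nd from the previous.
Continuing the starts: A3 → G3.
So cell 5 is G3 Bb3 Gb3.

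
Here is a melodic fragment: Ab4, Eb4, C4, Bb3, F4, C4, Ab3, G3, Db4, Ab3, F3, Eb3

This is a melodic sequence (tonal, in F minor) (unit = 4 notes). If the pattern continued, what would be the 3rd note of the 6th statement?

G2

With 4-note cells, note 3 of each statement runs C4, Ab3, F3.
Carrying that down a 3rd forward: Db3 → Bb2 → G2.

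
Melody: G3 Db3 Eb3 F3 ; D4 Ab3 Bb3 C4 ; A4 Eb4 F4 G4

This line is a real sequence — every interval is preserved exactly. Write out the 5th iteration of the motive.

With a 4-note motive the entries are G3, D4, A4, each up a 5th from the previous.
Extending up a 5th: E5 → B5.
Statement 5 starts on B5 and keeps the same exact contour: B5 F5 G5 A5.

B5 F5 G5 A5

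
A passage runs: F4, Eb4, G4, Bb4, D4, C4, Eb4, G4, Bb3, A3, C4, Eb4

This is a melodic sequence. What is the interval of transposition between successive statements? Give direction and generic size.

Unit = 4 notes; the statements start on F4, D4, Bb3, moving down a 3rd each time.
F4 to D4 is down a 3rd.

down a 3rd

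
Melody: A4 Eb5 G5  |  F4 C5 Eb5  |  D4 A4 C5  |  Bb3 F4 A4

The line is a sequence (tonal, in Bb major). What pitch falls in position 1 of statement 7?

Grouping in 3s, the 1st note of each cell is A4, F4, D4, Bb3.
Each moves down a 3rd. Continuing: G3 → Eb3 → C3.

C3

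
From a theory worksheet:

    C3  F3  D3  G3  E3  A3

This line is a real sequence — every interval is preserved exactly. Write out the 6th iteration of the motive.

Taking 2-note groups, the heads are C3, D3, E3: the pattern moves up a 2nd.
Continuing the starts: F#3 → G#3 → A#3.
From A#3 the exact shape gives A#3 D#4.

A#3 D#4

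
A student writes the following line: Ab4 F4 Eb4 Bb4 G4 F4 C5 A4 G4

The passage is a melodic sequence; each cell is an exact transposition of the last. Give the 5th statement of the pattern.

With a 3-note motive the entries are Ab4, Bb4, C5, each up a 2nd from the previous.
Continuing the starts: D5 → E5.
From E5 the exact shape gives E5 C#5 B4.

E5 C#5 B4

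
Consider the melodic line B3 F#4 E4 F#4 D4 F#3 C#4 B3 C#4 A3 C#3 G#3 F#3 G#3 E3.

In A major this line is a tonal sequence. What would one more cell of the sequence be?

The 5-note cells begin on B3, F#3, C#3 — each down a 4th from the last.
From G#2 the diatonic shape gives G#2 D3 C#3 D3 B2.

G#2 D3 C#3 D3 B2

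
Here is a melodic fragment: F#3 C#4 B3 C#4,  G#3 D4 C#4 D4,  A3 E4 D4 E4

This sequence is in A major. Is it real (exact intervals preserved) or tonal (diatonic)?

tonal

Every note is diatonic to A major.
Cell 1 has +7 semitones from note 1 to 2, but cell 2 has +6 — the interval quality changes while the contour stays the same, which is the hallmark of a tonal sequence.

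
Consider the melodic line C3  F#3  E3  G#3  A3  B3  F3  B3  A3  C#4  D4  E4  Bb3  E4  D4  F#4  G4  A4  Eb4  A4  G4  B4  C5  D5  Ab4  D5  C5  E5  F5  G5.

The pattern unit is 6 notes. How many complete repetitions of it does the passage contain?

30 notes in groups of 6 gives 30/6 = 5 statements.
Starts: C3, F3, Bb3, Eb4, Ab4 — each up a 4th.

5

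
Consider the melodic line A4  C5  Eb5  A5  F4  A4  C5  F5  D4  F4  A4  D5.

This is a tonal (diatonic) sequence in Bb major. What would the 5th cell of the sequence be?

The 4-note cells begin on A4, F4, D4 — each down a 3rd from the last.
Continuing the starts: Bb3 → G3.
So cell 5 is G3 Bb3 D4 G4.

G3 Bb3 D4 G4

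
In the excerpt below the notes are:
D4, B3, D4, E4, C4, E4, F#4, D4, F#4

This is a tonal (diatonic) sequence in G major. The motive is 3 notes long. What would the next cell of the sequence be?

G4 E4 G4

The 3-note cells begin on D4, E4, F#4 — each up a 2nd from the last.
Statement 4 starts on G4 and keeps the same diatonic contour: G4 E4 G4.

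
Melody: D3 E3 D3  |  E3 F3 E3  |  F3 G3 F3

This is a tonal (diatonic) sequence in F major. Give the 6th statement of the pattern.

Bb3 C4 Bb3

Taking 3-note groups, the heads are D3, E3, F3: the pattern moves up a 2nd.
Continuing the starts: G3 → A3 → Bb3.
So cell 6 is Bb3 C4 Bb3.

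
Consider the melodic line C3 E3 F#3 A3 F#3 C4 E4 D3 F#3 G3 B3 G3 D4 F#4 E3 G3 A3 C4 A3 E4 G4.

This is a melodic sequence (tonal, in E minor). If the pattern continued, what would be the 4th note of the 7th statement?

The unit is 7 notes. Position-4 pitches of the 3 shown cells: A3, B3, C4.
Extending up a 2nd: D4 → E4 → F#4 → G4.

G4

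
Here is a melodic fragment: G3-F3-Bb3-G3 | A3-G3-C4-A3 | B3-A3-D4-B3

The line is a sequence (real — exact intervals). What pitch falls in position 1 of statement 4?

C#4

Grouping in 4s, the 1st note of each cell is G3, A3, B3.
Each moves up a 2nd; the next is C#4.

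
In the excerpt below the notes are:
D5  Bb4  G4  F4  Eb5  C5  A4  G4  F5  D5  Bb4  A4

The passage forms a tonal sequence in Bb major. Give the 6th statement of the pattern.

Bb5 G5 Eb5 D5

With a 4-note motive the entries are D5, Eb5, F5, each up a 2nd from the previous.
Carrying on: G5 → A5 → Bb5.
From Bb5 the diatonic shape gives Bb5 G5 Eb5 D5.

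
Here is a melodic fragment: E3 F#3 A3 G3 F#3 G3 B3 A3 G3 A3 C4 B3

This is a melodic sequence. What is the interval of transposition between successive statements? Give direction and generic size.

up a 2nd

Taking 4-note groups, the heads are E3, F#3, G3: the pattern moves up a 2nd.
E3 to F#3 is up a 2nd.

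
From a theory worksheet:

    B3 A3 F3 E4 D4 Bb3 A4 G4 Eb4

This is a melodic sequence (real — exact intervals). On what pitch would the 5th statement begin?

The 3-note cells begin on B3, E4, A4 — each up a 4th from the last.
Continuing: D5 → G5. Statement 5 starts on G5.

G5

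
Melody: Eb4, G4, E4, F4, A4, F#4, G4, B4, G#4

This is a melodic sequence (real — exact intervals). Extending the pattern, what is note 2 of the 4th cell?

With 3-note cells, note 2 of each statement runs G4, A4, B4.
One more up a 2nd gives C#5.

C#5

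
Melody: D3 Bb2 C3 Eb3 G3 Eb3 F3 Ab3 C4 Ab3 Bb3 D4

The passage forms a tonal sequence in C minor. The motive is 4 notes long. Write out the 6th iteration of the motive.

Taking 4-note groups, the heads are D3, G3, C4: the pattern moves up a 4th.
Continuing the starts: F4 → Bb4 → Eb5.
From Eb5 the diatonic shape gives Eb5 C5 D5 F5.

Eb5 C5 D5 F5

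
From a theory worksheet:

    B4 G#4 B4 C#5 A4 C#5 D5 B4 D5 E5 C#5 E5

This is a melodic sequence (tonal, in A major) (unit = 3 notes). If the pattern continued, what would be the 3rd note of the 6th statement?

G#5

With 3-note cells, note 3 of each statement runs B4, C#5, D5, E5.
Each moves up a 2nd. Continuing: F#5 → G#5.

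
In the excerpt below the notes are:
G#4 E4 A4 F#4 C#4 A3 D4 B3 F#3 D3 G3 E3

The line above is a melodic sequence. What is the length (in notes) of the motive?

4

Try groups of 4 (3 cells in 12 notes):
G#4 E4 A4 F#4 | C#4 A3 D4 B3 | F#3 D3 G3 E3
Every group is a transposition down a 5th of the one before; no shorter unit works.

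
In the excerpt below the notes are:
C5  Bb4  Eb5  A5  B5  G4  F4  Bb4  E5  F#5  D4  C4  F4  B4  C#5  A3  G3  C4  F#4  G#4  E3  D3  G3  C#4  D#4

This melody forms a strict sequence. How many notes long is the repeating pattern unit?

5

Try groups of 5 (5 cells in 25 notes):
C5 Bb4 Eb5 A5 B5 | G4 F4 Bb4 E5 F#5 | D4 C4 F4 B4 C#5 | A3 G3 C4 F#4 G#4 | E3 D3 G3 C#4 D#4
Each cell is the previous one down a 4th — so the unit is 5 notes.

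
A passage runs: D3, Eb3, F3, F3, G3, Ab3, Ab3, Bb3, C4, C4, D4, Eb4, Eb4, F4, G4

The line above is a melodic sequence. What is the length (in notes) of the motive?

15 notes total. Splitting into 5 groups of 3:
D3 Eb3 F3 | F3 G3 Ab3 | Ab3 Bb3 C4 | C4 D4 Eb4 | Eb4 F4 G4
Every group is a transposition up a 3rd of the one before; no shorter unit works.

3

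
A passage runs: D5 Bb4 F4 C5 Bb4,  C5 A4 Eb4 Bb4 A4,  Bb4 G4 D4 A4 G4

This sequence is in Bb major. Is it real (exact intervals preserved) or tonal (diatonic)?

tonal

Every note is diatonic to Bb major.
Cell 1 has -4 semitones from note 1 to 2, but cell 2 has -3 — the interval quality changes while the contour stays the same, which is the hallmark of a tonal sequence.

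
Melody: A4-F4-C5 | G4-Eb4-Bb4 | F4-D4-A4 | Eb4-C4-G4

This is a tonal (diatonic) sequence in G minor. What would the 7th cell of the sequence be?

Bb3 G3 D4

The 3-note cells begin on A4, G4, F4, Eb4 — each down a 2nd from the last.
Extending down a 2nd: D4 → C4 → Bb3.
So cell 7 is Bb3 G3 D4.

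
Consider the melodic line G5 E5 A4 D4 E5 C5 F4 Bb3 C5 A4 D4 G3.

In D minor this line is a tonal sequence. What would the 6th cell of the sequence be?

D4 Bb3 E3 A2

The 4-note cells begin on G5, E5, C5 — each down a 3rd from the last.
Carrying on: A4 → F4 → D4.
Statement 6 starts on D4 and keeps the same diatonic contour: D4 Bb3 E3 A2.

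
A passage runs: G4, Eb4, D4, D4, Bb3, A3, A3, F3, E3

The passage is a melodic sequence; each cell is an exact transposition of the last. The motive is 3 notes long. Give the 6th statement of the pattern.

F#2 D2 C#2

With a 3-note motive the entries are G4, D4, A3, each down a 4th from the previous.
Carrying on: E3 → B2 → F#2.
Statement 6 starts on F#2 and keeps the same exact contour: F#2 D2 C#2.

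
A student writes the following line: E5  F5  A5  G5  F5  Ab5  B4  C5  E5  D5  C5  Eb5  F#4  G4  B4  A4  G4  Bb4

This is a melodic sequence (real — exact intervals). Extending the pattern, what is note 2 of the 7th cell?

B2

Grouping in 6s, the 2nd note of each cell is F5, C5, G4.
Extending down a 4th: D4 → A3 → E3 → B2.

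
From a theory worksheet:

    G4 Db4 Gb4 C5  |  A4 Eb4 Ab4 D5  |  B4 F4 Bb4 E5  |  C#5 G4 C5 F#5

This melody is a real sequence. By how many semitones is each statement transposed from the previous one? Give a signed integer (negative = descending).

2

Taking 4-note groups, the heads are G4, A4, B4, C#5: the pattern moves up a 2nd.
G4 to A4 spans +2 semitones.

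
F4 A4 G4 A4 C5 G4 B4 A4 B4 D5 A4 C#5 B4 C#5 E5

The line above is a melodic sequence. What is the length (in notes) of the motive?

5

There are 15 notes; a 5-note unit gives 3 cells:
F4 A4 G4 A4 C5 | G4 B4 A4 B4 D5 | A4 C#5 B4 C#5 E5
Every group is a transposition up a 2nd of the one before; no shorter unit works.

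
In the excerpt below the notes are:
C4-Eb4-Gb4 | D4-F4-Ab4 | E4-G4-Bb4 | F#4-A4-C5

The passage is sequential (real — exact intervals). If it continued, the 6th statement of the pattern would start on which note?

The 3-note cells begin on C4, D4, E4, F#4 — each up a 2nd from the last.
Extending the heads up a 2nd: G#4 → A#4.

A#4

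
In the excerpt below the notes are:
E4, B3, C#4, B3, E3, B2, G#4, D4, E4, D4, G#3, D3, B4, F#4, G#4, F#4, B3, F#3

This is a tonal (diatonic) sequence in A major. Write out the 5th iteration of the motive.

F#5 C#5 D5 C#5 F#4 C#4

Unit = 6 notes; the statements start on E4, G#4, B4, moving up a 3rd each time.
Continuing the starts: D5 → F#5.
From F#5 the diatonic shape gives F#5 C#5 D5 C#5 F#4 C#4.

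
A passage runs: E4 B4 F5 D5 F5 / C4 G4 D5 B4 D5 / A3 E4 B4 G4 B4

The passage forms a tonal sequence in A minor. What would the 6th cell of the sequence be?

B2 F3 C4 A3 C4

Unit = 5 notes; the statements start on E4, C4, A3, moving down a 3rd each time.
Extending down a 3rd: F3 → D3 → B2.
From B2 the diatonic shape gives B2 F3 C4 A3 C4.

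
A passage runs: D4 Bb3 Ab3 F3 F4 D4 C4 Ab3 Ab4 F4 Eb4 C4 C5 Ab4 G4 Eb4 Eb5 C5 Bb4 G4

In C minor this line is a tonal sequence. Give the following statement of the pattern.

G5 Eb5 D5 Bb4

Taking 4-note groups, the heads are D4, F4, Ab4, C5, Eb5: the pattern moves up a 3rd.
So cell 6 is G5 Eb5 D5 Bb4.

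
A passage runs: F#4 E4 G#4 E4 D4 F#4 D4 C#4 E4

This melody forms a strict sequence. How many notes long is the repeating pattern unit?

3

Try groups of 3 (3 cells in 9 notes):
F#4 E4 G#4 | E4 D4 F#4 | D4 C#4 E4
That's a consistent down a 2nd shift per cell, and no other grouping gives one.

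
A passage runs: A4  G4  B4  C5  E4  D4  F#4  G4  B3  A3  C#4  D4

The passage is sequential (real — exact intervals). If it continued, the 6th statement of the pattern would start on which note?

G#2

With a 4-note motive the entries are A4, E4, B3, each down a 4th from the previous.
Continuing: F#3 → C#3 → G#2. Statement 6 starts on G#2.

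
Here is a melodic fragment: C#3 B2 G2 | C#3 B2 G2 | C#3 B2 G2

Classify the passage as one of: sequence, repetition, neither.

repetition

Each 3-note cell is identical (C#3 B2 G2), restated at the same pitch.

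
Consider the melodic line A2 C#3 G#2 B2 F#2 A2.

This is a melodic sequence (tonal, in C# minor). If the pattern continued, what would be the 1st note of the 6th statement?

C#2

Grouping in 2s, the 1st note of each cell is A2, G#2, F#2.
Carrying that down a 2nd forward: E2 → D#2 → C#2.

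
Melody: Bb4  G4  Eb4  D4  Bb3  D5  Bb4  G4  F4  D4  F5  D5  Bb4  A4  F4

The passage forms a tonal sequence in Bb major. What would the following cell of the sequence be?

The 5-note cells begin on Bb4, D5, F5 — each up a 3rd from the last.
Statement 4 starts on A5 and keeps the same diatonic contour: A5 F5 D5 C5 A4.

A5 F5 D5 C5 A4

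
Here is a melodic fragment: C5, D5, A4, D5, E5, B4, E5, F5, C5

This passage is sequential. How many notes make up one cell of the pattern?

3

Try groups of 3 (3 cells in 9 notes):
C5 D5 A4 | D5 E5 B4 | E5 F5 C5
Each cell is the previous one up a 2nd — so the unit is 3 notes.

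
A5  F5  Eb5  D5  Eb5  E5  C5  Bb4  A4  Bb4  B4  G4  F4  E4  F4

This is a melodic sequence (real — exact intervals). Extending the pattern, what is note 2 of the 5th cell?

With 5-note cells, note 2 of each statement runs F5, C5, G4.
Each moves down a 4th. Continuing: D4 → A3.

A3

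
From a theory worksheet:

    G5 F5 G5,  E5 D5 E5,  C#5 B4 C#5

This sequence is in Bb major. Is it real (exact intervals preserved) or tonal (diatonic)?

Each cell has the same semitone pattern (-2, 2) — intervals are preserved exactly.
And E5 lies outside Bb major, so the sequence is real rather than tonal.

real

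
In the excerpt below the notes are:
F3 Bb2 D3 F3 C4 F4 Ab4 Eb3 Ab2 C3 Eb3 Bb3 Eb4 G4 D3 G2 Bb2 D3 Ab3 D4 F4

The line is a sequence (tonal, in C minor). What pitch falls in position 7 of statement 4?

Eb4

The unit is 7 notes. Position-7 pitches of the 3 shown cells: Ab4, G4, F4.
From F4, down a 2nd gives Eb4.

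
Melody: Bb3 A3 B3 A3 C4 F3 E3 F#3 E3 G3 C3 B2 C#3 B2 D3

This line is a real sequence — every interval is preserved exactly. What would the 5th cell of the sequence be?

Taking 5-note groups, the heads are Bb3, F3, C3: the pattern moves down a 4th.
Continuing the starts: G2 → D2.
So cell 5 is D2 C#2 D#2 C#2 E2.

D2 C#2 D#2 C#2 E2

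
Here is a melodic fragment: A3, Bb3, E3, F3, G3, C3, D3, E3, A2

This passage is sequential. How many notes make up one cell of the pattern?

There are 9 notes; a 3-note unit gives 3 cells:
A3 Bb3 E3 | F3 G3 C3 | D3 E3 A2
Every group is a transposition down a 3rd of the one before; no shorter unit works.

3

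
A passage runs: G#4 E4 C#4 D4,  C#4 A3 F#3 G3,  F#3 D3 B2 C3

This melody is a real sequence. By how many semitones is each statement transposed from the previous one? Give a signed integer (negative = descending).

With a 4-note motive the entries are G#4, C#4, F#3, each down a 5th from the previous.
G#4→C#4 is 61 − 68 = -7 semitones.

-7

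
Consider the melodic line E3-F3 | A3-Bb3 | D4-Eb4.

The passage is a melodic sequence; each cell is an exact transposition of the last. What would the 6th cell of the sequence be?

F5 Gb5

Taking 2-note groups, the heads are E3, A3, D4: the pattern moves up a 4th.
Carrying on: G4 → C5 → F5.
Statement 6 starts on F5 and keeps the same exact contour: F5 Gb5.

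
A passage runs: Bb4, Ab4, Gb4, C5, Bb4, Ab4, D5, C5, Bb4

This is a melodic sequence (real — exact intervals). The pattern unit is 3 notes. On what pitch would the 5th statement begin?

F#5

Taking 3-note groups, the heads are Bb4, C5, D5: the pattern moves up a 2nd.
Continuing: E5 → F#5. Statement 5 starts on F#5.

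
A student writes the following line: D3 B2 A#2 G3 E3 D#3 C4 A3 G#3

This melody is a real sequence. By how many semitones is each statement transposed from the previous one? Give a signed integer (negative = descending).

Taking 3-note groups, the heads are D3, G3, C4: the pattern moves up a 4th.
Counting half-steps from D3 to G3: 5.

5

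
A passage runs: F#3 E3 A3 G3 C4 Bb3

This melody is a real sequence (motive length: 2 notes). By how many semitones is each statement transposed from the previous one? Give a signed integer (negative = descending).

The 2-note cells begin on F#3, A3, C4 — each up a 3rd from the last.
F#3→A3 is 57 − 54 = 3 semitones.

3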